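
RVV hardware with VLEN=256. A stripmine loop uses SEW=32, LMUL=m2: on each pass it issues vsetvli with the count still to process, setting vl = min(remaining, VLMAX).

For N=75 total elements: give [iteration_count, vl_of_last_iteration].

[iterations, last_vl] = [5, 11]

VLMAX = (256 × 2) / 32 = 16 lanes
N=75: ⌈75/16⌉ = 5 iters; last vl = 75 − 4×16 = 11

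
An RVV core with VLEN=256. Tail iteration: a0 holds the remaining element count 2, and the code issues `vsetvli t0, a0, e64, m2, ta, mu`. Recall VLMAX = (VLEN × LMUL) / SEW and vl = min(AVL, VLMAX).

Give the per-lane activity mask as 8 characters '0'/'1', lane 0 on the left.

predicate = 11000000

VLMAX = VLEN×LMUL/SEW = 256×2/64 = 8
vl = min(AVL, VLMAX) = min(2, 8) = 2
bits (lane 0 leftmost): 11000000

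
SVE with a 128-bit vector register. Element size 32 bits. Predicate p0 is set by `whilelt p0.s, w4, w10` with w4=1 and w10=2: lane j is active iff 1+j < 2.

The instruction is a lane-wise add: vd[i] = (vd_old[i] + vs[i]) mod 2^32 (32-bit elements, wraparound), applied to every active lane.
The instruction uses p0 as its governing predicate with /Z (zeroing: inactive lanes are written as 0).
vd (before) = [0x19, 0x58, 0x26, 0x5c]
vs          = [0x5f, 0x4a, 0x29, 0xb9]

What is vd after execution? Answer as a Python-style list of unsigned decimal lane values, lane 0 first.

register lanes = 128/32 = 4
whilelt: lane j active iff 1+j < 2 → j < 1 → 1 active
[0] add(0x19,0x5f) = 0x78
[1] tail/zero = 0x00
[2] tail/zero = 0x00
[3] tail/zero = 0x00

vd = [120, 0, 0, 0]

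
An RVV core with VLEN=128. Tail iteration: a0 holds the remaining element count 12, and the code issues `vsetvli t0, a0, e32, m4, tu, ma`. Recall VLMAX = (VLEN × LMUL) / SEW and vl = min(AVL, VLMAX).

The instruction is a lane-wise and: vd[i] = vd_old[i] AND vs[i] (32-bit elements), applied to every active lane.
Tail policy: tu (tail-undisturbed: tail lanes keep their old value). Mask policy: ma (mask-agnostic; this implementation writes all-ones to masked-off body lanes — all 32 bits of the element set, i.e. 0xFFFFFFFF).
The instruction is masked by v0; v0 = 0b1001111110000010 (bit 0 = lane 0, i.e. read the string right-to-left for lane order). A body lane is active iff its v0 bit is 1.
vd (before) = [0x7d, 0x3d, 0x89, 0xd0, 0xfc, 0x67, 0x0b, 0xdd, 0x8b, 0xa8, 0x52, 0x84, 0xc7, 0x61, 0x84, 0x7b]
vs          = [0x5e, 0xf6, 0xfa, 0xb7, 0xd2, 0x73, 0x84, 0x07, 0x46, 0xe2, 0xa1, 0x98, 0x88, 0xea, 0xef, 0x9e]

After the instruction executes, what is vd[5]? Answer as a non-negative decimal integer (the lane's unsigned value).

VLMAX = (128 × 4) / 32 = 16 lanes
vl = min(AVL, VLMAX) = min(12, 16) = 12
lane  0: mask-off/ones ⇒ 0xffffffff
lane  1: and(0x3d,0xf6) ⇒ 0x34
lane  2: mask-off/ones ⇒ 0xffffffff
lane  3: mask-off/ones ⇒ 0xffffffff
lane  4: mask-off/ones ⇒ 0xffffffff
lane  5: mask-off/ones ⇒ 0xffffffff
lane  6: mask-off/ones ⇒ 0xffffffff
lane  7: and(0xdd,0x07) ⇒ 0x05
lane  8: and(0x8b,0x46) ⇒ 0x02
lane  9: and(0xa8,0xe2) ⇒ 0xa0
lane 10: and(0x52,0xa1) ⇒ 0x00
lane 11: and(0x84,0x98) ⇒ 0x80
lane 12: tail/keep ⇒ 0xc7
lane 13: tail/keep ⇒ 0x61
lane 14: tail/keep ⇒ 0x84
lane 15: tail/keep ⇒ 0x7b

vd[5] = 4294967295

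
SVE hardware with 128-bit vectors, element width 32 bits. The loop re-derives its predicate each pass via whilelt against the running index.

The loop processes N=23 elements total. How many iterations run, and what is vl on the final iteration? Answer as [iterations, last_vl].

[iterations, last_vl] = [6, 3]

register lanes = 128/32 = 4
23 elements at 4/iter → 6 passes, remainder 3 on the last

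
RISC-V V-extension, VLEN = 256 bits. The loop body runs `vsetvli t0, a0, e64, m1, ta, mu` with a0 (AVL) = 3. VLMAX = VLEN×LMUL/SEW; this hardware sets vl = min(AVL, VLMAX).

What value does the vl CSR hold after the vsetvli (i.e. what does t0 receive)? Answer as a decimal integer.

vl = 3

lanes per group: 256·1/64 = 4
vl ← min(3, 4) = 3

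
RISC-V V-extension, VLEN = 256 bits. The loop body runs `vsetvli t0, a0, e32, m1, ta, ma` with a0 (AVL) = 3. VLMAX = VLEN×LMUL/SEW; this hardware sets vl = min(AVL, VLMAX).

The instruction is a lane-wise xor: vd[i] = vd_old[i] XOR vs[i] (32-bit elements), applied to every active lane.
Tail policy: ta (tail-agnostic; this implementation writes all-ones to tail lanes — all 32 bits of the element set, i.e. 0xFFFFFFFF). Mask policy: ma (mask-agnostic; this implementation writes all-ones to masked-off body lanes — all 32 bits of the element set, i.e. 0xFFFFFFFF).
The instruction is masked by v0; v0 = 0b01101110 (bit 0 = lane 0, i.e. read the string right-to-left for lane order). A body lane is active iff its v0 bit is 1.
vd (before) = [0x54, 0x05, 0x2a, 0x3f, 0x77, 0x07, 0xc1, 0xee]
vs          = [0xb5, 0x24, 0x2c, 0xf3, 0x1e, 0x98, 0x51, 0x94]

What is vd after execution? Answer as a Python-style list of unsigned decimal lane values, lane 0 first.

lanes per group: 256·1/32 = 8
AVL=3 ≤ VLMAX=8, so vl = 3
vd[0] mask-off/ones -> 0xffffffff
vd[1] xor(0x05,0x24) -> 0x21
vd[2] xor(0x2a,0x2c) -> 0x06
vd[3] tail/ones -> 0xffffffff
vd[4] tail/ones -> 0xffffffff
vd[5] tail/ones -> 0xffffffff
vd[6] tail/ones -> 0xffffffff
vd[7] tail/ones -> 0xffffffff

vd = [4294967295, 33, 6, 4294967295, 4294967295, 4294967295, 4294967295, 4294967295]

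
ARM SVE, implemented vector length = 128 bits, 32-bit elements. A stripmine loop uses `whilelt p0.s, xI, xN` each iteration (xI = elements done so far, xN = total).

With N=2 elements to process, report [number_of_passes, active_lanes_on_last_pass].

128-bit reg / 32-bit elem → 4 lanes
N=2: ⌈2/4⌉ = 1 iters; last vl = 2 − 0×4 = 2

[iterations, last_vl] = [1, 2]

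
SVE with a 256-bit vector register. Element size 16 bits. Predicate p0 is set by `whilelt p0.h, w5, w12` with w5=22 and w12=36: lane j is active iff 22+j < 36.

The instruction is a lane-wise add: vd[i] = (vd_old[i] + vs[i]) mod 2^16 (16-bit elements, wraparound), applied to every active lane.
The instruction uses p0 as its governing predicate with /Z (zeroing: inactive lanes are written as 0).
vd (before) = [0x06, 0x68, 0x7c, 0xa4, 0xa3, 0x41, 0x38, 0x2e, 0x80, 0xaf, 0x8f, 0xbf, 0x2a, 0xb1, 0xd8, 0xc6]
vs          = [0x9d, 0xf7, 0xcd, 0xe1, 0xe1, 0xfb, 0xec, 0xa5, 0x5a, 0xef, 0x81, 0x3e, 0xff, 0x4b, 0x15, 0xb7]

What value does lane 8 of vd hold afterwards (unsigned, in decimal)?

vd[8] = 218

lane count: 256 div 16 = 16
active while 22+j < 36, i.e. j ∈ [0,14) capped at 16 ⇒ 14
lane  0: add(0x06,0x9d) ⇒ 0xa3
lane  1: add(0x68,0xf7) ⇒ 0x15f
lane  2: add(0x7c,0xcd) ⇒ 0x149
lane  3: add(0xa4,0xe1) ⇒ 0x185
lane  4: add(0xa3,0xe1) ⇒ 0x184
lane  5: add(0x41,0xfb) ⇒ 0x13c
lane  6: add(0x38,0xec) ⇒ 0x124
lane  7: add(0x2e,0xa5) ⇒ 0xd3
lane  8: add(0x80,0x5a) ⇒ 0xda
lane  9: add(0xaf,0xef) ⇒ 0x19e
lane 10: add(0x8f,0x81) ⇒ 0x110
lane 11: add(0xbf,0x3e) ⇒ 0xfd
lane 12: add(0x2a,0xff) ⇒ 0x129
lane 13: add(0xb1,0x4b) ⇒ 0xfc
lane 14: tail/zero ⇒ 0x00
lane 15: tail/zero ⇒ 0x00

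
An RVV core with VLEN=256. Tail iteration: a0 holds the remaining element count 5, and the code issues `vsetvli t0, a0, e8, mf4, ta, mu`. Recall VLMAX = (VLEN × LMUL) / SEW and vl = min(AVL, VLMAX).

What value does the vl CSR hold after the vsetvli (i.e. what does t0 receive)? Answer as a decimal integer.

vl = 5

VLMAX = VLEN×LMUL/SEW = 256×1/4/8 = 8
AVL=5 ≤ VLMAX=8, so vl = 5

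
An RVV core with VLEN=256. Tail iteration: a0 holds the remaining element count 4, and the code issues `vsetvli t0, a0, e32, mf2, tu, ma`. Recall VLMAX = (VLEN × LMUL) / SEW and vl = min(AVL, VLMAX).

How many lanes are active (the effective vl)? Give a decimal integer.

vl = 4

VLMAX = VLEN×LMUL/SEW = 256×1/2/32 = 4
AVL=4 ≤ VLMAX=4, so vl = 4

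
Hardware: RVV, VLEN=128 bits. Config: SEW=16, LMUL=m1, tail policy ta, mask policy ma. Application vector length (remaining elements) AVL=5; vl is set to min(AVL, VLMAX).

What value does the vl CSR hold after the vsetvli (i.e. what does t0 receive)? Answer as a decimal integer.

VLMAX = (128 × 1) / 16 = 8 lanes
vl = min(AVL, VLMAX) = min(5, 8) = 5

vl = 5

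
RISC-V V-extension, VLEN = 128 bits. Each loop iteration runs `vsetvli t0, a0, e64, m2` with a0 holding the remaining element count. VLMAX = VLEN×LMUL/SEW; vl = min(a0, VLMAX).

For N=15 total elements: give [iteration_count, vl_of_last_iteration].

[iterations, last_vl] = [4, 3]

VLMAX = (128 × 2) / 64 = 4 lanes
N=15: ⌈15/4⌉ = 4 iters; last vl = 15 − 3×4 = 3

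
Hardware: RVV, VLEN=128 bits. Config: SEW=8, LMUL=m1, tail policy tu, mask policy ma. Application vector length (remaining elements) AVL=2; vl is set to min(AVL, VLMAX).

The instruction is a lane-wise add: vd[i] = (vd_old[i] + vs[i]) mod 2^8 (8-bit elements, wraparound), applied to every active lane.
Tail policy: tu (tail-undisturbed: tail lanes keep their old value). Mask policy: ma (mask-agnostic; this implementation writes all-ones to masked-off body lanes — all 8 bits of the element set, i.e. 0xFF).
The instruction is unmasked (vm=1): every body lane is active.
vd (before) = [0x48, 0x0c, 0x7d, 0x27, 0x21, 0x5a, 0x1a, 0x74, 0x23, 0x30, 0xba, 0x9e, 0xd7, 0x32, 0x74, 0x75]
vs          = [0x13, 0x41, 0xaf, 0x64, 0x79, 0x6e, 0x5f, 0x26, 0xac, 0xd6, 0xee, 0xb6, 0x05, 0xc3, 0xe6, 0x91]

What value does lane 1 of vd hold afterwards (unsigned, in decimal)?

VLMAX = VLEN×LMUL/SEW = 128×1/8 = 16
vl = min(AVL, VLMAX) = min(2, 16) = 2
lane  0: add(0x48,0x13) ⇒ 0x5b
lane  1: add(0x0c,0x41) ⇒ 0x4d
lane  2: tail/keep ⇒ 0x7d
lane  3: tail/keep ⇒ 0x27
lane  4: tail/keep ⇒ 0x21
lane  5: tail/keep ⇒ 0x5a
lane  6: tail/keep ⇒ 0x1a
lane  7: tail/keep ⇒ 0x74
lane  8: tail/keep ⇒ 0x23
lane  9: tail/keep ⇒ 0x30
lane 10: tail/keep ⇒ 0xba
lane 11: tail/keep ⇒ 0x9e
lane 12: tail/keep ⇒ 0xd7
lane 13: tail/keep ⇒ 0x32
lane 14: tail/keep ⇒ 0x74
lane 15: tail/keep ⇒ 0x75

vd[1] = 77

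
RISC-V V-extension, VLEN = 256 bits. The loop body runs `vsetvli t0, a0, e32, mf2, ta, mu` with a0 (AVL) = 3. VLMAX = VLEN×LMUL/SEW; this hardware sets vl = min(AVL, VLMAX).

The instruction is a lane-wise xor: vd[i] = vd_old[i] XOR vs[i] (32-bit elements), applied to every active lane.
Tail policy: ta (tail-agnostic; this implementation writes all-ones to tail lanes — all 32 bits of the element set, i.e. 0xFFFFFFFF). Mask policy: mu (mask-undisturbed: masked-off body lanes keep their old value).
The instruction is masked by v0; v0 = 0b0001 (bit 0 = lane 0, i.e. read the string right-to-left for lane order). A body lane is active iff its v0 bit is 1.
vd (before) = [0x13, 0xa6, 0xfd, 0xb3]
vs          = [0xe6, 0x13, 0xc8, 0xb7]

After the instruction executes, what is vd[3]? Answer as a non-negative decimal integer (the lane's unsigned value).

vd[3] = 4294967295

VLMAX = (256 × 1/2) / 32 = 4 lanes
vl = min(AVL, VLMAX) = min(3, 4) = 3
[0] xor(0x13,0xe6) = 0xf5
[1] mask-off/keep = 0xa6
[2] mask-off/keep = 0xfd
[3] tail/ones = 0xffffffff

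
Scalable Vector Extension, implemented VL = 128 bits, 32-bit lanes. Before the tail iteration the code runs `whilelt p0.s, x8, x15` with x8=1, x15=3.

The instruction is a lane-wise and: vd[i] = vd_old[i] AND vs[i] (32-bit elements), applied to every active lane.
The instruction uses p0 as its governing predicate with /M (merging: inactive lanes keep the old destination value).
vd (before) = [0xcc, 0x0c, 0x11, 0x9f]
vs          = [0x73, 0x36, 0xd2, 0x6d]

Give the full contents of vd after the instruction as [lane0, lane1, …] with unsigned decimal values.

128-bit reg / 32-bit elem → 4 lanes
active while 1+j < 3, i.e. j ∈ [0,2) capped at 4 ⇒ 2
  i=0: and(0xcc,0x73) → 64
  i=1: and(0x0c,0x36) → 4
  i=2: tail/keep → 17
  i=3: tail/keep → 159

vd = [64, 4, 17, 159]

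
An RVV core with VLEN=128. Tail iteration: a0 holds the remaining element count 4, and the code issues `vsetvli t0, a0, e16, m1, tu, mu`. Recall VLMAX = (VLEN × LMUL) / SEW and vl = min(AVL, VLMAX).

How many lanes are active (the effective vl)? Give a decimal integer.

VLMAX = VLEN×LMUL/SEW = 128×1/16 = 8
vl = min(AVL, VLMAX) = min(4, 8) = 4

vl = 4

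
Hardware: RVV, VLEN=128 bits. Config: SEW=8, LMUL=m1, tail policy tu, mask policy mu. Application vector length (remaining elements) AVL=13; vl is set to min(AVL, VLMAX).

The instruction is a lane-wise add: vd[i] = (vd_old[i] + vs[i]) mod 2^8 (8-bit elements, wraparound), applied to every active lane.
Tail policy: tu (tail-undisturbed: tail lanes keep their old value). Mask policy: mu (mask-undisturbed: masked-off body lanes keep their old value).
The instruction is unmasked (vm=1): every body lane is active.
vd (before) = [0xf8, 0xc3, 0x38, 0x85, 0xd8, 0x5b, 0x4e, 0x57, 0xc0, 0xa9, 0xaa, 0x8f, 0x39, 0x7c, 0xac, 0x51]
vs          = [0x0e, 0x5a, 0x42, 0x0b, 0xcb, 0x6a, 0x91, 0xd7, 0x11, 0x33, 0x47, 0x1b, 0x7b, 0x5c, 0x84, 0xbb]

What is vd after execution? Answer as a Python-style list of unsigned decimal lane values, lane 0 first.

vd = [6, 29, 122, 144, 163, 197, 223, 46, 209, 220, 241, 170, 180, 124, 172, 81]

VLMAX = VLEN×LMUL/SEW = 128×1/8 = 16
vl ← min(13, 16) = 13
[0] add(0xf8,0x0e) = 0x06
[1] add(0xc3,0x5a) = 0x1d
[2] add(0x38,0x42) = 0x7a
[3] add(0x85,0x0b) = 0x90
[4] add(0xd8,0xcb) = 0xa3
[5] add(0x5b,0x6a) = 0xc5
[6] add(0x4e,0x91) = 0xdf
[7] add(0x57,0xd7) = 0x2e
[8] add(0xc0,0x11) = 0xd1
[9] add(0xa9,0x33) = 0xdc
[10] add(0xaa,0x47) = 0xf1
[11] add(0x8f,0x1b) = 0xaa
[12] add(0x39,0x7b) = 0xb4
[13] tail/keep = 0x7c
[14] tail/keep = 0xac
[15] tail/keep = 0x51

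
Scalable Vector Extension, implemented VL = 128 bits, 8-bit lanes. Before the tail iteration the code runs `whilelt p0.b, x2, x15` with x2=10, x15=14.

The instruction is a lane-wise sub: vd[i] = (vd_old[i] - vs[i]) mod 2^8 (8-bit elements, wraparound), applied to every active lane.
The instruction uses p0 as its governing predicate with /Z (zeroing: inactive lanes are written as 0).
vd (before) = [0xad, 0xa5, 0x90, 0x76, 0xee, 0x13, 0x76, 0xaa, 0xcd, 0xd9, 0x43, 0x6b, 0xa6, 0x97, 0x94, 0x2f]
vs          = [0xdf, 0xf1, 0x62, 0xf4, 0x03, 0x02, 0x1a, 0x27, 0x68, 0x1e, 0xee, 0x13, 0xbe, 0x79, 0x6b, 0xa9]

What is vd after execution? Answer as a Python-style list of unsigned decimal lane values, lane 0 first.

vd = [206, 180, 46, 130, 0, 0, 0, 0, 0, 0, 0, 0, 0, 0, 0, 0]

register lanes = 128/8 = 16
p0[j] = (10+j < 14); true for j=0..3 → 4 lanes set
[0] sub(0xad,0xdf) = 0xce
[1] sub(0xa5,0xf1) = 0xb4
[2] sub(0x90,0x62) = 0x2e
[3] sub(0x76,0xf4) = 0x82
[4] tail/zero = 0x00
[5] tail/zero = 0x00
[6] tail/zero = 0x00
[7] tail/zero = 0x00
[8] tail/zero = 0x00
[9] tail/zero = 0x00
[10] tail/zero = 0x00
[11] tail/zero = 0x00
[12] tail/zero = 0x00
[13] tail/zero = 0x00
[14] tail/zero = 0x00
[15] tail/zero = 0x00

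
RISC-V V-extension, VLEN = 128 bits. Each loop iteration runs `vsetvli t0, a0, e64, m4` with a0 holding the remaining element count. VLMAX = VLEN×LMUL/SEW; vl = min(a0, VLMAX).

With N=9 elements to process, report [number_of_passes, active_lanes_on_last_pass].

[iterations, last_vl] = [2, 1]

VLMAX = VLEN×LMUL/SEW = 128×4/64 = 8
9 elements at 8/iter → 2 passes, remainder 1 on the last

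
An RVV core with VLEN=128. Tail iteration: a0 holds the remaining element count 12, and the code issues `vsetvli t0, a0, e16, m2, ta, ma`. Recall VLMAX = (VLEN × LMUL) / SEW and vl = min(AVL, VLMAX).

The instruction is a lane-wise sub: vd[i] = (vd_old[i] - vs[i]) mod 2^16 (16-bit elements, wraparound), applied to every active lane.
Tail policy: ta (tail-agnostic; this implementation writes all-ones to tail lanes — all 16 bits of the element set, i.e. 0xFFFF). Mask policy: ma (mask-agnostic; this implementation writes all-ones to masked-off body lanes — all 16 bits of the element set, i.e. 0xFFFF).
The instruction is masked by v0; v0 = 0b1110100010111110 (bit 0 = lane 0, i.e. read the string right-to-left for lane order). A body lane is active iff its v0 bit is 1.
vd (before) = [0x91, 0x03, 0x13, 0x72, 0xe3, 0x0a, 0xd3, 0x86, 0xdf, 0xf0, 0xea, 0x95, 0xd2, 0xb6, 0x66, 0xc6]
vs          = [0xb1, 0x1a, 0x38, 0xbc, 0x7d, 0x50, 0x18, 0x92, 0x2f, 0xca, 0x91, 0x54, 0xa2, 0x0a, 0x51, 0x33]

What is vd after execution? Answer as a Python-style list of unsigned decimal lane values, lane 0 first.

VLMAX = VLEN×LMUL/SEW = 128×2/16 = 16
AVL=12 ≤ VLMAX=16, so vl = 12
[0] mask-off/ones = 0xffff
[1] sub(0x03,0x1a) = 0xffe9
[2] sub(0x13,0x38) = 0xffdb
[3] sub(0x72,0xbc) = 0xffb6
[4] sub(0xe3,0x7d) = 0x66
[5] sub(0x0a,0x50) = 0xffba
[6] mask-off/ones = 0xffff
[7] sub(0x86,0x92) = 0xfff4
[8] mask-off/ones = 0xffff
[9] mask-off/ones = 0xffff
[10] mask-off/ones = 0xffff
[11] sub(0x95,0x54) = 0x41
[12] tail/ones = 0xffff
[13] tail/ones = 0xffff
[14] tail/ones = 0xffff
[15] tail/ones = 0xffff

vd = [65535, 65513, 65499, 65462, 102, 65466, 65535, 65524, 65535, 65535, 65535, 65, 65535, 65535, 65535, 65535]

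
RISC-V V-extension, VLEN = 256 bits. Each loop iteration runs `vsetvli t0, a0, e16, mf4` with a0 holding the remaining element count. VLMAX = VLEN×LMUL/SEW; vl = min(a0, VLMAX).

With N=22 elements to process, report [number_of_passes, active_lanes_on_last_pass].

VLMAX = VLEN×LMUL/SEW = 256×1/4/16 = 4
iterations = ceil(22/4) = 6; final-pass vl = 2

[iterations, last_vl] = [6, 2]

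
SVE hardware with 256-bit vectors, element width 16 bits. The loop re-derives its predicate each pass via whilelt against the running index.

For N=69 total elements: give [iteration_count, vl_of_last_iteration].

[iterations, last_vl] = [5, 5]

lane count: 256 div 16 = 16
N=69: ⌈69/16⌉ = 5 iters; last vl = 69 − 4×16 = 5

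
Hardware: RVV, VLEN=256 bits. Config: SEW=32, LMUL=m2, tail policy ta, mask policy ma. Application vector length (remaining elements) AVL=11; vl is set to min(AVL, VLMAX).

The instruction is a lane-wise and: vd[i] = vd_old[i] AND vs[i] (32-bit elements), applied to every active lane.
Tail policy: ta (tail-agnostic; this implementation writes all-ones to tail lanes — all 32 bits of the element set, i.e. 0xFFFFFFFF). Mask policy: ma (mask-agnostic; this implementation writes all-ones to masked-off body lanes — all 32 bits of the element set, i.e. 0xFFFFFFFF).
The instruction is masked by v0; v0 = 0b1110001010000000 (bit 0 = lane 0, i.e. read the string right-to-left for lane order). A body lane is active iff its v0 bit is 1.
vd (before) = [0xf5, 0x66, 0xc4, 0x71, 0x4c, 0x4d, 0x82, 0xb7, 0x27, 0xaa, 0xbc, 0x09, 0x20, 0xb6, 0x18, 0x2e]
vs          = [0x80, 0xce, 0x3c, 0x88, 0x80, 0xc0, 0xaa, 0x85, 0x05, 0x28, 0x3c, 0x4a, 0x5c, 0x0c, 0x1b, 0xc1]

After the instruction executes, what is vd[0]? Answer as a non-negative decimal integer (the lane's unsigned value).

vd[0] = 4294967295

lanes per group: 256·2/32 = 16
vl ← min(11, 16) = 11
[0] mask-off/ones = 0xffffffff
[1] mask-off/ones = 0xffffffff
[2] mask-off/ones = 0xffffffff
[3] mask-off/ones = 0xffffffff
[4] mask-off/ones = 0xffffffff
[5] mask-off/ones = 0xffffffff
[6] mask-off/ones = 0xffffffff
[7] and(0xb7,0x85) = 0x85
[8] mask-off/ones = 0xffffffff
[9] and(0xaa,0x28) = 0x28
[10] mask-off/ones = 0xffffffff
[11] tail/ones = 0xffffffff
[12] tail/ones = 0xffffffff
[13] tail/ones = 0xffffffff
[14] tail/ones = 0xffffffff
[15] tail/ones = 0xffffffff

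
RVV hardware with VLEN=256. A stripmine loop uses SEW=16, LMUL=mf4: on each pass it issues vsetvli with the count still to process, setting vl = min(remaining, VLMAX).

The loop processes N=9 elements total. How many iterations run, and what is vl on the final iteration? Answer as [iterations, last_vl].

lanes per group: 256·1/4/16 = 4
iterations = ceil(9/4) = 3; final-pass vl = 1

[iterations, last_vl] = [3, 1]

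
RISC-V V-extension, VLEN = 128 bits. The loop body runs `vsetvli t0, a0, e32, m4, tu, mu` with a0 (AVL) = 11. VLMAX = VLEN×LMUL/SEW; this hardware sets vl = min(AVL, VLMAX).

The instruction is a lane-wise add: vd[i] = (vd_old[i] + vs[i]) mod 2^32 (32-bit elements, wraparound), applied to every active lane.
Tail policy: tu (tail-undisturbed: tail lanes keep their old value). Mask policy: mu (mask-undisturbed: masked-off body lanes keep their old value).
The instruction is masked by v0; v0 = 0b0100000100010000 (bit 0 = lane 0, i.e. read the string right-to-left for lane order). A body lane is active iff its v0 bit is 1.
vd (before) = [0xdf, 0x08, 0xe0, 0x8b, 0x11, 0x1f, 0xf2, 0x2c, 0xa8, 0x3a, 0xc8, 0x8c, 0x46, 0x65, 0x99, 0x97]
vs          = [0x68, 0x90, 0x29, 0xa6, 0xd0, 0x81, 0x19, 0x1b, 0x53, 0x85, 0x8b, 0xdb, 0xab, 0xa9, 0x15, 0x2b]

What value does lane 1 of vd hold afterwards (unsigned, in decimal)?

VLMAX = (128 × 4) / 32 = 16 lanes
AVL=11 ≤ VLMAX=16, so vl = 11
vd[0] mask-off/keep -> 0xdf
vd[1] mask-off/keep -> 0x08
vd[2] mask-off/keep -> 0xe0
vd[3] mask-off/keep -> 0x8b
vd[4] add(0x11,0xd0) -> 0xe1
vd[5] mask-off/keep -> 0x1f
vd[6] mask-off/keep -> 0xf2
vd[7] mask-off/keep -> 0x2c
vd[8] add(0xa8,0x53) -> 0xfb
vd[9] mask-off/keep -> 0x3a
vd[10] mask-off/keep -> 0xc8
vd[11] tail/keep -> 0x8c
vd[12] tail/keep -> 0x46
vd[13] tail/keep -> 0x65
vd[14] tail/keep -> 0x99
vd[15] tail/keep -> 0x97

vd[1] = 8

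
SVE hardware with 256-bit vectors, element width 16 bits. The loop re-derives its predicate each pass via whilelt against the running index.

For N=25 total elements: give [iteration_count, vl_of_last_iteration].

[iterations, last_vl] = [2, 9]

lane count: 256 div 16 = 16
25 elements at 16/iter → 2 passes, remainder 9 on the last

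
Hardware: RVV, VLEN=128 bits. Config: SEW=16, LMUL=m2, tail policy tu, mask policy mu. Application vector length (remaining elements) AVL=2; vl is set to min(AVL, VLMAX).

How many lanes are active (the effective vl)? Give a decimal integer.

vl = 2

lanes per group: 128·2/16 = 16
AVL=2 ≤ VLMAX=16, so vl = 2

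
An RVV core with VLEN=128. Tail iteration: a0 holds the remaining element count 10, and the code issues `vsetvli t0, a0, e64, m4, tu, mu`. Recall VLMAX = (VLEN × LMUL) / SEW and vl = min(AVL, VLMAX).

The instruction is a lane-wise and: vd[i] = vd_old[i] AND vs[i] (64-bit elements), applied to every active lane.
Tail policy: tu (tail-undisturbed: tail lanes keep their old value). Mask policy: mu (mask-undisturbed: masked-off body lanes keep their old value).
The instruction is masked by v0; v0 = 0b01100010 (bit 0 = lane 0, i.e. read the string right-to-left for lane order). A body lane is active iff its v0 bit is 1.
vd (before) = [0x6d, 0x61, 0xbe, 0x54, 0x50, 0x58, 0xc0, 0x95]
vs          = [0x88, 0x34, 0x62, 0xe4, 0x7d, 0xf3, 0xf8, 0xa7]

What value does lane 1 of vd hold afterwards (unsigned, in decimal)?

vd[1] = 32

VLMAX = VLEN×LMUL/SEW = 128×4/64 = 8
AVL=10 > VLMAX=8, so vl = 8
[0] mask-off/keep = 0x6d
[1] and(0x61,0x34) = 0x20
[2] mask-off/keep = 0xbe
[3] mask-off/keep = 0x54
[4] mask-off/keep = 0x50
[5] and(0x58,0xf3) = 0x50
[6] and(0xc0,0xf8) = 0xc0
[7] mask-off/keep = 0x95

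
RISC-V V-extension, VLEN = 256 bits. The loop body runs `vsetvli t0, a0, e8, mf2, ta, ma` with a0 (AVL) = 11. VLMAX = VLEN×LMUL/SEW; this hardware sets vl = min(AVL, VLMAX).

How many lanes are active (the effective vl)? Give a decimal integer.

lanes per group: 256·1/2/8 = 16
AVL=11 ≤ VLMAX=16, so vl = 11

vl = 11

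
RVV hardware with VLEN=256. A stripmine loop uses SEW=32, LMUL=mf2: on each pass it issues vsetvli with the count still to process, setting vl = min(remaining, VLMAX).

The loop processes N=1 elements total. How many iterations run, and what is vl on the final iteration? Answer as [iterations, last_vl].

[iterations, last_vl] = [1, 1]

VLMAX = (256 × 1/2) / 32 = 4 lanes
1 elements at 4/iter → 1 passes, remainder 1 on the last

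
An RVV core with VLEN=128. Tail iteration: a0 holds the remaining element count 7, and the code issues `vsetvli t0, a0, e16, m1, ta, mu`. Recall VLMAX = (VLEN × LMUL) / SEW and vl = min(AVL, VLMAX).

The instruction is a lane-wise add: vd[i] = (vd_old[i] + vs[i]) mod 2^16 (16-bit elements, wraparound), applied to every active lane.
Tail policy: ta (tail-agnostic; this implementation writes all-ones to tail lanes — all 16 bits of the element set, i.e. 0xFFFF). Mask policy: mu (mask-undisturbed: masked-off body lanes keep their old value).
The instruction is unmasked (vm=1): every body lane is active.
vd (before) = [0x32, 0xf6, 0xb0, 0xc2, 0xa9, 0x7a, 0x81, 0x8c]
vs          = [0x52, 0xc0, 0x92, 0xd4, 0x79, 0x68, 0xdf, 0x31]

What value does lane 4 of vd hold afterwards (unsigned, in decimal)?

VLMAX = (128 × 1) / 16 = 8 lanes
vl = min(AVL, VLMAX) = min(7, 8) = 7
[0] add(0x32,0x52) = 0x84
[1] add(0xf6,0xc0) = 0x1b6
[2] add(0xb0,0x92) = 0x142
[3] add(0xc2,0xd4) = 0x196
[4] add(0xa9,0x79) = 0x122
[5] add(0x7a,0x68) = 0xe2
[6] add(0x81,0xdf) = 0x160
[7] tail/ones = 0xffff

vd[4] = 290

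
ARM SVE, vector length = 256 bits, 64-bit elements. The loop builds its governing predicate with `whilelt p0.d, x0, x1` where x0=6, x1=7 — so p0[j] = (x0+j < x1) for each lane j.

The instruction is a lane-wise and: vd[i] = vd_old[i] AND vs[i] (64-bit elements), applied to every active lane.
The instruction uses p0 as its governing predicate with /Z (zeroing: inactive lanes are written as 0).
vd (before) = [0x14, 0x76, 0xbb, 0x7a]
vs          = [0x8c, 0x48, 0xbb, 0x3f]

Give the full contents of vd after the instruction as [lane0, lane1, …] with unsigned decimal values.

register lanes = 256/64 = 4
active while 6+j < 7, i.e. j ∈ [0,1) capped at 4 ⇒ 1
lane  0: and(0x14,0x8c) ⇒ 0x04
lane  1: tail/zero ⇒ 0x00
lane  2: tail/zero ⇒ 0x00
lane  3: tail/zero ⇒ 0x00

vd = [4, 0, 0, 0]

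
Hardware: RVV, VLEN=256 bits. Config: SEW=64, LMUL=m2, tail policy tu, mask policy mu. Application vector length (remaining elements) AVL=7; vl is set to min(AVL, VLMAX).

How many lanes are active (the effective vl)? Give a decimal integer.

vl = 7

VLMAX = VLEN×LMUL/SEW = 256×2/64 = 8
vl = min(AVL, VLMAX) = min(7, 8) = 7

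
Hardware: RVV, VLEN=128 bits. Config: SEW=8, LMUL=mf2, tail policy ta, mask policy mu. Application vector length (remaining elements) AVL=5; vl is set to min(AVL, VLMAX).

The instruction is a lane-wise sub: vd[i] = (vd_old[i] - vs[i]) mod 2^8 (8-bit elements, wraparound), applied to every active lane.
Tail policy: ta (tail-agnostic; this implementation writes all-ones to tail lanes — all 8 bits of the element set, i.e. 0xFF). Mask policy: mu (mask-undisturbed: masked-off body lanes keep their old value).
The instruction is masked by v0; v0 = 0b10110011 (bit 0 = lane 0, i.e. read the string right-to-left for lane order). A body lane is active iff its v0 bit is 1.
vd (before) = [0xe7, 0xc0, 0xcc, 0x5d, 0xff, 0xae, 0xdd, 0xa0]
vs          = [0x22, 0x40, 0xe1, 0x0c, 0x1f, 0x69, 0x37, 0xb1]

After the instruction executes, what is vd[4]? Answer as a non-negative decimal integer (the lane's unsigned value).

VLMAX = (128 × 1/2) / 8 = 8 lanes
AVL=5 ≤ VLMAX=8, so vl = 5
  i=0: sub(0xe7,0x22) → 197
  i=1: sub(0xc0,0x40) → 128
  i=2: mask-off/keep → 204
  i=3: mask-off/keep → 93
  i=4: sub(0xff,0x1f) → 224
  i=5: tail/ones → 255
  i=6: tail/ones → 255
  i=7: tail/ones → 255

vd[4] = 224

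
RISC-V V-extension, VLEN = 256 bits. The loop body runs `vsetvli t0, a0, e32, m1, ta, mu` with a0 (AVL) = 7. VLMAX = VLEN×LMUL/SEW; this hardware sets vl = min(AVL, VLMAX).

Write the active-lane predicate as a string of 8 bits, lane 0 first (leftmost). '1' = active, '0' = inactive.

VLMAX = VLEN×LMUL/SEW = 256×1/32 = 8
vl ← min(7, 8) = 7
bits (lane 0 leftmost): 11111110

predicate = 11111110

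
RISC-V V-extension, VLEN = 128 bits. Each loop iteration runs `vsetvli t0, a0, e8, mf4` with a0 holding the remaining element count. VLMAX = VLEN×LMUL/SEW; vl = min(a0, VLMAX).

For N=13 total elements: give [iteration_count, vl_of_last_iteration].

VLMAX = (128 × 1/4) / 8 = 4 lanes
13 elements at 4/iter → 4 passes, remainder 1 on the last

[iterations, last_vl] = [4, 1]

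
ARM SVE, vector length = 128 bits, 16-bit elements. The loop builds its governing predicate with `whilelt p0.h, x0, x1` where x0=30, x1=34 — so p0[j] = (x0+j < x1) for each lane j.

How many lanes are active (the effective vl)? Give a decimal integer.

lane count: 128 div 16 = 8
active while 30+j < 34, i.e. j ∈ [0,4) capped at 8 ⇒ 4

vl = 4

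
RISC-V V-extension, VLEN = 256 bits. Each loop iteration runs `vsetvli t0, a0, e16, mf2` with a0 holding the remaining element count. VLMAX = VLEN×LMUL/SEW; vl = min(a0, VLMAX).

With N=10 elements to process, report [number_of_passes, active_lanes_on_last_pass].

lanes per group: 256·1/2/16 = 8
N=10: ⌈10/8⌉ = 2 iters; last vl = 10 − 1×8 = 2

[iterations, last_vl] = [2, 2]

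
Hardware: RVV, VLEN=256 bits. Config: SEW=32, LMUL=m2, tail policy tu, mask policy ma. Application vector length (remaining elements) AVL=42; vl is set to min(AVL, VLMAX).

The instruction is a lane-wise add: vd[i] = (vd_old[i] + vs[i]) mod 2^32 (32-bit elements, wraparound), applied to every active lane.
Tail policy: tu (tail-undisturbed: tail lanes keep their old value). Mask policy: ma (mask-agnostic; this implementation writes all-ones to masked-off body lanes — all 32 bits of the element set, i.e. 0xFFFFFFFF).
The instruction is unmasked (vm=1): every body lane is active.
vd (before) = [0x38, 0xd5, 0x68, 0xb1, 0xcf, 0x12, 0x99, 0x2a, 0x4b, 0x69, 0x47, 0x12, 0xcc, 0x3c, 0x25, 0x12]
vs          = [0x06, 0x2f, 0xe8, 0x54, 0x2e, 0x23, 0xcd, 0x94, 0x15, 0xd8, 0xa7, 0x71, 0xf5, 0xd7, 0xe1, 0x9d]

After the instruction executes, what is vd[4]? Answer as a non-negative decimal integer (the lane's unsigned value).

VLMAX = (256 × 2) / 32 = 16 lanes
vl ← min(42, 16) = 16
lane  0: add(0x38,0x06) ⇒ 0x3e
lane  1: add(0xd5,0x2f) ⇒ 0x104
lane  2: add(0x68,0xe8) ⇒ 0x150
lane  3: add(0xb1,0x54) ⇒ 0x105
lane  4: add(0xcf,0x2e) ⇒ 0xfd
lane  5: add(0x12,0x23) ⇒ 0x35
lane  6: add(0x99,0xcd) ⇒ 0x166
lane  7: add(0x2a,0x94) ⇒ 0xbe
lane  8: add(0x4b,0x15) ⇒ 0x60
lane  9: add(0x69,0xd8) ⇒ 0x141
lane 10: add(0x47,0xa7) ⇒ 0xee
lane 11: add(0x12,0x71) ⇒ 0x83
lane 12: add(0xcc,0xf5) ⇒ 0x1c1
lane 13: add(0x3c,0xd7) ⇒ 0x113
lane 14: add(0x25,0xe1) ⇒ 0x106
lane 15: add(0x12,0x9d) ⇒ 0xaf

vd[4] = 253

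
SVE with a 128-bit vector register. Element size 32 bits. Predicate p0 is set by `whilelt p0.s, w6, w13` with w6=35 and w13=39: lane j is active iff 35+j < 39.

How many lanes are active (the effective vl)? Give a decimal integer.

vl = 4

128-bit reg / 32-bit elem → 4 lanes
active while 35+j < 39, i.e. j ∈ [0,4) capped at 4 ⇒ 4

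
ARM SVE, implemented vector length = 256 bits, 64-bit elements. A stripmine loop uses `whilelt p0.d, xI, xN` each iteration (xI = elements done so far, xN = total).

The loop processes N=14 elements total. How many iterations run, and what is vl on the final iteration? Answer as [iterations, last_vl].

lane count: 256 div 64 = 4
iterations = ceil(14/4) = 4; final-pass vl = 2

[iterations, last_vl] = [4, 2]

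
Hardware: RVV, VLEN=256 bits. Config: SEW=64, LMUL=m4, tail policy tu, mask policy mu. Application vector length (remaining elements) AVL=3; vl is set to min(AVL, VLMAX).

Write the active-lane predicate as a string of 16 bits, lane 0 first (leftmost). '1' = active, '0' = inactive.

VLMAX = (256 × 4) / 64 = 16 lanes
vl ← min(3, 16) = 3
bits (lane 0 leftmost): 1110000000000000

predicate = 1110000000000000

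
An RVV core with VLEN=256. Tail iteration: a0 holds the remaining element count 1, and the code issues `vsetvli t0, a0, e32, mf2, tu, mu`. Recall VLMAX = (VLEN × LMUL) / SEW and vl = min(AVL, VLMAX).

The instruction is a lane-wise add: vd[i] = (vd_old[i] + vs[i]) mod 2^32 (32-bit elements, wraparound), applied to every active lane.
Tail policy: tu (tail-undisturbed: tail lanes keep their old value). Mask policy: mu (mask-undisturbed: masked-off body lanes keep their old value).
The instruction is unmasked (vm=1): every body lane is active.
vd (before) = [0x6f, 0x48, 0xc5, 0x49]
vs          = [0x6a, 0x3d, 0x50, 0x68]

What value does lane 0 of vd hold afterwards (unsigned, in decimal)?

VLMAX = VLEN×LMUL/SEW = 256×1/2/32 = 4
vl ← min(1, 4) = 1
[0] add(0x6f,0x6a) = 0xd9
[1] tail/keep = 0x48
[2] tail/keep = 0xc5
[3] tail/keep = 0x49

vd[0] = 217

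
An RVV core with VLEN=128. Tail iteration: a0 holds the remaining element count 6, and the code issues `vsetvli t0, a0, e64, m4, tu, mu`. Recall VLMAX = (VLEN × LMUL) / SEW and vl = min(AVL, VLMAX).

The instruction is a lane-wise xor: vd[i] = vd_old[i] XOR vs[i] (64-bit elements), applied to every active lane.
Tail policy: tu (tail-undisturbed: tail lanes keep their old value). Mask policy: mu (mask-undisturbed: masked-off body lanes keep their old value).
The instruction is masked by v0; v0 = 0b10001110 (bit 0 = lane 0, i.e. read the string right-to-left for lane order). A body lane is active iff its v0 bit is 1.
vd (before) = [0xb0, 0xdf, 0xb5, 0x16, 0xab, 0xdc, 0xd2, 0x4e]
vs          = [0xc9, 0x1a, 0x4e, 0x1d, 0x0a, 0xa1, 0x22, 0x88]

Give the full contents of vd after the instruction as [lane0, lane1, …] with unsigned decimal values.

lanes per group: 128·4/64 = 8
vl ← min(6, 8) = 6
[0] mask-off/keep = 0xb0
[1] xor(0xdf,0x1a) = 0xc5
[2] xor(0xb5,0x4e) = 0xfb
[3] xor(0x16,0x1d) = 0x0b
[4] mask-off/keep = 0xab
[5] mask-off/keep = 0xdc
[6] tail/keep = 0xd2
[7] tail/keep = 0x4e

vd = [176, 197, 251, 11, 171, 220, 210, 78]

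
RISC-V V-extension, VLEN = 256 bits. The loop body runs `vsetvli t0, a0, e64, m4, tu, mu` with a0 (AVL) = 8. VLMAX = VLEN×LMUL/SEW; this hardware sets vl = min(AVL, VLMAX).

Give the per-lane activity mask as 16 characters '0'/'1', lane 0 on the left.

lanes per group: 256·4/64 = 16
vl = min(AVL, VLMAX) = min(8, 16) = 8
bits (lane 0 leftmost): 1111111100000000

predicate = 1111111100000000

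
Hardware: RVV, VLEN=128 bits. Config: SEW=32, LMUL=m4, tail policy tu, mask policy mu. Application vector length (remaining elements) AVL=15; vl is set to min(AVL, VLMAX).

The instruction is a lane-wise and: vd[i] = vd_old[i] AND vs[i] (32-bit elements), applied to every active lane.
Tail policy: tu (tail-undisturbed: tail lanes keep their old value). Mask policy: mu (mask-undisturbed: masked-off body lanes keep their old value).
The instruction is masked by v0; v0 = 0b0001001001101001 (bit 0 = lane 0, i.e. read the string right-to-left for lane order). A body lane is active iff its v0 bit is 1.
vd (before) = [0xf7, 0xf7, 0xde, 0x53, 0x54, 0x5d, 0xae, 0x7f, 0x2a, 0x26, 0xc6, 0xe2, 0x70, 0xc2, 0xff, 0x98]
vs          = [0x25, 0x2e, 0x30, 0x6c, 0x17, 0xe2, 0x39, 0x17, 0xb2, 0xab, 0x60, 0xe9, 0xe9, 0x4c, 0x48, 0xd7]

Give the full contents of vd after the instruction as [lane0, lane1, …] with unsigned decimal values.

VLMAX = VLEN×LMUL/SEW = 128×4/32 = 16
vl ← min(15, 16) = 15
lane  0: and(0xf7,0x25) ⇒ 0x25
lane  1: mask-off/keep ⇒ 0xf7
lane  2: mask-off/keep ⇒ 0xde
lane  3: and(0x53,0x6c) ⇒ 0x40
lane  4: mask-off/keep ⇒ 0x54
lane  5: and(0x5d,0xe2) ⇒ 0x40
lane  6: and(0xae,0x39) ⇒ 0x28
lane  7: mask-off/keep ⇒ 0x7f
lane  8: mask-off/keep ⇒ 0x2a
lane  9: and(0x26,0xab) ⇒ 0x22
lane 10: mask-off/keep ⇒ 0xc6
lane 11: mask-off/keep ⇒ 0xe2
lane 12: and(0x70,0xe9) ⇒ 0x60
lane 13: mask-off/keep ⇒ 0xc2
lane 14: mask-off/keep ⇒ 0xff
lane 15: tail/keep ⇒ 0x98

vd = [37, 247, 222, 64, 84, 64, 40, 127, 42, 34, 198, 226, 96, 194, 255, 152]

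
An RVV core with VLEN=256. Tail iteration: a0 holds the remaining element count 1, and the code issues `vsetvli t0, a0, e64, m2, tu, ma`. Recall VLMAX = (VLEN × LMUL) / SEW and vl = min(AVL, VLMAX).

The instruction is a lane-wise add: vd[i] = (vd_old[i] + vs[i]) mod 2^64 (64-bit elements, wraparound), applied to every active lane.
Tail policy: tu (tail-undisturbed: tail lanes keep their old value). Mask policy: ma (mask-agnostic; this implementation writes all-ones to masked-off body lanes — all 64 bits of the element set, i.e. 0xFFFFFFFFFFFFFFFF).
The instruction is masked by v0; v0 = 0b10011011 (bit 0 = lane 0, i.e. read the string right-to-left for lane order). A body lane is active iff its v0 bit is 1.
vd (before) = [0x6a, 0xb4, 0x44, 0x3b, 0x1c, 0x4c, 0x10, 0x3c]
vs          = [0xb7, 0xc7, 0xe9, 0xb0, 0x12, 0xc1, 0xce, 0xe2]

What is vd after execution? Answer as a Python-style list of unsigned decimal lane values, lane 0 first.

vd = [289, 180, 68, 59, 28, 76, 16, 60]

lanes per group: 256·2/64 = 8
AVL=1 ≤ VLMAX=8, so vl = 1
lane  0: add(0x6a,0xb7) ⇒ 0x121
lane  1: tail/keep ⇒ 0xb4
lane  2: tail/keep ⇒ 0x44
lane  3: tail/keep ⇒ 0x3b
lane  4: tail/keep ⇒ 0x1c
lane  5: tail/keep ⇒ 0x4c
lane  6: tail/keep ⇒ 0x10
lane  7: tail/keep ⇒ 0x3c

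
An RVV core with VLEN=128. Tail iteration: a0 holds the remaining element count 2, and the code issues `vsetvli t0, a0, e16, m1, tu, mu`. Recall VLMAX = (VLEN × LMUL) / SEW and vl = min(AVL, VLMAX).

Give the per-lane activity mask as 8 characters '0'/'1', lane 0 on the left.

predicate = 11000000

lanes per group: 128·1/16 = 8
vl ← min(2, 8) = 2
bits (lane 0 leftmost): 11000000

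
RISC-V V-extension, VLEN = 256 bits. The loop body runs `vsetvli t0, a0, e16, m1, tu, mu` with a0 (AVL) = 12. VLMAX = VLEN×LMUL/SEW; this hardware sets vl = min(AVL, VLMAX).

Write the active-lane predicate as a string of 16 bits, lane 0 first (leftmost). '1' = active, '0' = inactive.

predicate = 1111111111110000

VLMAX = VLEN×LMUL/SEW = 256×1/16 = 16
vl = min(AVL, VLMAX) = min(12, 16) = 12
bits (lane 0 leftmost): 1111111111110000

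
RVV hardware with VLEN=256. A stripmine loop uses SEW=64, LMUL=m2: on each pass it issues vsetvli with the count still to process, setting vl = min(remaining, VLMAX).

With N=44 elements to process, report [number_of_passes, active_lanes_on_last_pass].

[iterations, last_vl] = [6, 4]

lanes per group: 256·2/64 = 8
N=44: ⌈44/8⌉ = 6 iters; last vl = 44 − 5×8 = 4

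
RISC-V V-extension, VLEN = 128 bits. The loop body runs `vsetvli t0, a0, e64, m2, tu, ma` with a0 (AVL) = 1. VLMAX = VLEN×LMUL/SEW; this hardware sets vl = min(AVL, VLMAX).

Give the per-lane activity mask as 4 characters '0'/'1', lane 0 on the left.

predicate = 1000

VLMAX = (128 × 2) / 64 = 4 lanes
vl ← min(1, 4) = 1
bits (lane 0 leftmost): 1000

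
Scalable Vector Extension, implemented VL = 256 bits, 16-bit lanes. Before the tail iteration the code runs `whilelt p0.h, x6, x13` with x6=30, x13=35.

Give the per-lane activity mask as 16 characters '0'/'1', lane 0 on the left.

lane count: 256 div 16 = 16
active while 30+j < 35, i.e. j ∈ [0,5) capped at 16 ⇒ 5
bits (lane 0 leftmost): 1111100000000000

predicate = 1111100000000000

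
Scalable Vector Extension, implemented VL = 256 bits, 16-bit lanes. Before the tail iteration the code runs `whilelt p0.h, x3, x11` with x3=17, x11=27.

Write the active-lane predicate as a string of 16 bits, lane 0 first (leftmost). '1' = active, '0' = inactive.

register lanes = 256/16 = 16
p0[j] = (17+j < 27); true for j=0..9 → 10 lanes set
bits (lane 0 leftmost): 1111111111000000

predicate = 1111111111000000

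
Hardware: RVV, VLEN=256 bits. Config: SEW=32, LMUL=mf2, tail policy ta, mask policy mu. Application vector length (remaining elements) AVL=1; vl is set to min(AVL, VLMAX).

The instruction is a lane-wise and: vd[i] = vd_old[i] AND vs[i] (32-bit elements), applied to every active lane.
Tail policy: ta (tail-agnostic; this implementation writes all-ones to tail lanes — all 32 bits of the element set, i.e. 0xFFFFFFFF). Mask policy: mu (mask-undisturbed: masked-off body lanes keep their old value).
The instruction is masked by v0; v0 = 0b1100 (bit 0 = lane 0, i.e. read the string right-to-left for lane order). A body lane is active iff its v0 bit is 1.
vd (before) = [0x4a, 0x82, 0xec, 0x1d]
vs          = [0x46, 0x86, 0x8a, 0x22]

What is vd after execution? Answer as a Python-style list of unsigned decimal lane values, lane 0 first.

VLMAX = VLEN×LMUL/SEW = 256×1/2/32 = 4
vl = min(AVL, VLMAX) = min(1, 4) = 1
[0] mask-off/keep = 0x4a
[1] tail/ones = 0xffffffff
[2] tail/ones = 0xffffffff
[3] tail/ones = 0xffffffff

vd = [74, 4294967295, 4294967295, 4294967295]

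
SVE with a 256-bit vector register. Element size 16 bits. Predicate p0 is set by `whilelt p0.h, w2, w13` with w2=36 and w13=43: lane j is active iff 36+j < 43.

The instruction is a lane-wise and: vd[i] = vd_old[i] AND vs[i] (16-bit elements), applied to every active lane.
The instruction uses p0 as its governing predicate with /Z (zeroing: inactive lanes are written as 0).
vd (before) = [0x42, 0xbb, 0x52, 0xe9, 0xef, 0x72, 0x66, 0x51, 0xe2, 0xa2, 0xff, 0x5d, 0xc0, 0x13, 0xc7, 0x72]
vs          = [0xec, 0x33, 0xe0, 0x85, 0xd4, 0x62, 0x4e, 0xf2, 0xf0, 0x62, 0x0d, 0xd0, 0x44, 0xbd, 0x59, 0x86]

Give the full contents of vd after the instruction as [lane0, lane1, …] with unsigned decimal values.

register lanes = 256/16 = 16
p0[j] = (36+j < 43); true for j=0..6 → 7 lanes set
lane  0: and(0x42,0xec) ⇒ 0x40
lane  1: and(0xbb,0x33) ⇒ 0x33
lane  2: and(0x52,0xe0) ⇒ 0x40
lane  3: and(0xe9,0x85) ⇒ 0x81
lane  4: and(0xef,0xd4) ⇒ 0xc4
lane  5: and(0x72,0x62) ⇒ 0x62
lane  6: and(0x66,0x4e) ⇒ 0x46
lane  7: tail/zero ⇒ 0x00
lane  8: tail/zero ⇒ 0x00
lane  9: tail/zero ⇒ 0x00
lane 10: tail/zero ⇒ 0x00
lane 11: tail/zero ⇒ 0x00
lane 12: tail/zero ⇒ 0x00
lane 13: tail/zero ⇒ 0x00
lane 14: tail/zero ⇒ 0x00
lane 15: tail/zero ⇒ 0x00

vd = [64, 51, 64, 129, 196, 98, 70, 0, 0, 0, 0, 0, 0, 0, 0, 0]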